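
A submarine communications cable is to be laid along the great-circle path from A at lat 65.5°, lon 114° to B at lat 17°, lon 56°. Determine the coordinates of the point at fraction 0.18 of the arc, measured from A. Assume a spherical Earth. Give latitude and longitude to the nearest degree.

From cos δ = sin φ₁ sin φ₂ + cos φ₁ cos φ₂ cos Δλ, the central angle is δ ≈ 1.074 rad (61.6°).
Interpolate at f = 0.18 with slerp weights a = sin((1−f)δ)/sin δ ≈ 0.877, b = sin(fδ)/sin δ ≈ 0.219.
p = a·p₁ + b·p₂ ≈ (-0.031, 0.506, 0.862); φ = arcsin(p_z) ≈ 59.56°, λ = atan2(p_y, p_x) ≈ 93.52°.

≈ lat 60°, lon 94°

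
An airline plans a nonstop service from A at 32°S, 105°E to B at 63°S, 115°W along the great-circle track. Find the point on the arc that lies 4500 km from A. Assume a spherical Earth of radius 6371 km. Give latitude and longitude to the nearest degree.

≈ 68°S, 136°E

Convert each endpoint to a unit vector on the sphere (x = cos φ cos λ, y = cos φ sin λ, z = sin φ).
The central angle between the endpoints is δ = arccos(p₁·p₂) ≈ 1.393 rad (79.8°). The total great-circle distance is δ·R ≈ 1.393 × 6371 ≈ 8872 km, so the target fraction is f = 4500/8872 ≈ 0.507.
Interpolate at f ≈ 0.507 with slerp weights a = sin((1−f)δ)/sin δ ≈ 0.644, b = sin(fδ)/sin δ ≈ 0.659.
p = a·p₁ + b·p₂ ≈ (-0.268, 0.256, -0.929); φ = arcsin(p_z) ≈ -68.25°, λ = atan2(p_y, p_x) ≈ 136.29°.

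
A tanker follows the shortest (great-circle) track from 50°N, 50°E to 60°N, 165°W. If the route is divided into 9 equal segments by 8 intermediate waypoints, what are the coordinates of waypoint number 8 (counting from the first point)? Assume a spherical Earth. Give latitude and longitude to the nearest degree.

The haversine formula gives a central angle δ ≈ 1.159 rad (66.4°) between the endpoints.
Interpolate at f = 8/9 with slerp weights a = sin((1−f)δ)/sin δ ≈ 0.140, b = sin(fδ)/sin δ ≈ 0.936.
p = a·p₁ + b·p₂ ≈ (-0.394, -0.052, 0.918); φ = arcsin(p_z) ≈ 66.58°, λ = atan2(p_y, p_x) ≈ -172.47°.

≈ 67°N, 172°W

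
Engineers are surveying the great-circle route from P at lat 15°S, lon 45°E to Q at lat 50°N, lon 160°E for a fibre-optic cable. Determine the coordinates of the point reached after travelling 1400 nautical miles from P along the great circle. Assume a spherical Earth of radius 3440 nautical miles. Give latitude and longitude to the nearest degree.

≈ lat 3°N, lon 60°E

Convert each endpoint to a unit vector on the sphere (x = cos φ cos λ, y = cos φ sin λ, z = sin φ).
The central angle between the endpoints is δ = arccos(p₁·p₂) ≈ 2.050 rad (117.4°). The total great-circle distance is δ·R ≈ 2.050 × 3440 ≈ 7050 nmi, so the target fraction is f = 1400/7050 ≈ 0.199.
Interpolate at f ≈ 0.199 with slerp weights a = sin((1−f)δ)/sin δ ≈ 1.124, b = sin(fδ)/sin δ ≈ 0.446.
p = a·p₁ + b·p₂ ≈ (0.498, 0.866, 0.051); φ = arcsin(p_z) ≈ 2.91°, λ = atan2(p_y, p_x) ≈ 60.08°.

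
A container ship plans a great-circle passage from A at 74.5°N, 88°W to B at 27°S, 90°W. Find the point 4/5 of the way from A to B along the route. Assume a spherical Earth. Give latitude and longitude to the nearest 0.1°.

≈ 6.7°S, 89.8°W

Convert each endpoint to a unit vector on the sphere (x = cos φ cos λ, y = cos φ sin λ, z = sin φ).
The central angle between the endpoints is δ = arccos(p₁·p₂) ≈ 1.772 rad (101.5°).
Interpolate at f = 4/5 with slerp weights a = sin((1−f)δ)/sin δ ≈ 0.354, b = sin(fδ)/sin δ ≈ 1.009.
p = a·p₁ + b·p₂ ≈ (0.003, -0.993, -0.117); φ = arcsin(p_z) ≈ -6.70°, λ = atan2(p_y, p_x) ≈ -89.81°.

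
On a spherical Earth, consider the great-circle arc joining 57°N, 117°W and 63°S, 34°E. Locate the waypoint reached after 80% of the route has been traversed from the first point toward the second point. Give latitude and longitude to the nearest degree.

Write both endpoints as unit vectors p₁, p₂ with components (cos φ cos λ, cos φ sin λ, sin φ).
The central angle between the endpoints is δ = arccos(p₁·p₂) ≈ 2.871 rad (164.5°).
Interpolate at f = 0.80 with slerp weights a = sin((1−f)δ)/sin δ ≈ 2.029, b = sin(fδ)/sin δ ≈ 2.795.
p = a·p₁ + b·p₂ ≈ (0.550, -0.275, -0.788); φ = arcsin(p_z) ≈ -52.04°, λ = atan2(p_y, p_x) ≈ -26.58°.

≈ 52°S, 27°W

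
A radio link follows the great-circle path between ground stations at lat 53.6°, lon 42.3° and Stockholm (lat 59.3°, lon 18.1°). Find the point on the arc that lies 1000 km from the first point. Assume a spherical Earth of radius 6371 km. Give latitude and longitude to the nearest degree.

≈ lat 58°, lon 28°

Convert each endpoint to a unit vector on the sphere (x = cos φ cos λ, y = cos φ sin λ, z = sin φ).
The central angle between the endpoints is δ = arccos(p₁·p₂) ≈ 0.252 rad (14.4°). The total great-circle distance is δ·R ≈ 0.252 × 6371 ≈ 1605 km, so the target fraction is f = 1000/1605 ≈ 0.623.
Interpolate at f ≈ 0.623 with slerp weights a = sin((1−f)δ)/sin δ ≈ 0.380, b = sin(fδ)/sin δ ≈ 0.627.
p = a·p₁ + b·p₂ ≈ (0.471, 0.251, 0.845); φ = arcsin(p_z) ≈ 57.71°, λ = atan2(p_y, p_x) ≈ 28.08°.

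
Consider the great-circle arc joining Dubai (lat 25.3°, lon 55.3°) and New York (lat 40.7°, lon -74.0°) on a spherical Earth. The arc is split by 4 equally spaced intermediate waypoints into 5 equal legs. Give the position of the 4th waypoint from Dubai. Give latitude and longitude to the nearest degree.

Write both endpoints as unit vectors p₁, p₂ with components (cos φ cos λ, cos φ sin λ, sin φ).
The central angle between the endpoints is δ = arccos(p₁·p₂) ≈ 1.727 rad (98.9°).
Interpolate at f = 4/5 with slerp weights a = sin((1−f)δ)/sin δ ≈ 0.343, b = sin(fδ)/sin δ ≈ 0.994.
p = a·p₁ + b·p₂ ≈ (0.384, -0.470, 0.795); φ = arcsin(p_z) ≈ 52.64°, λ = atan2(p_y, p_x) ≈ -50.73°.

≈ lat 53°, lon -51°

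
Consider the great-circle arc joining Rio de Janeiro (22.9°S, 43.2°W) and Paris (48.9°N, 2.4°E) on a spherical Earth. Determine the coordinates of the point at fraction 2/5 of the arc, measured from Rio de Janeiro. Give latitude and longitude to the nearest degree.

The haversine formula gives a central angle δ ≈ 1.440 rad (82.5°) between the endpoints.
Interpolate at f = 2/5 with slerp weights a = sin((1−f)δ)/sin δ ≈ 0.767, b = sin(fδ)/sin δ ≈ 0.549.
p = a·p₁ + b·p₂ ≈ (0.876, -0.469, 0.116); φ = arcsin(p_z) ≈ 6.63°, λ = atan2(p_y, p_x) ≈ -28.14°.

≈ 7°N, 28°W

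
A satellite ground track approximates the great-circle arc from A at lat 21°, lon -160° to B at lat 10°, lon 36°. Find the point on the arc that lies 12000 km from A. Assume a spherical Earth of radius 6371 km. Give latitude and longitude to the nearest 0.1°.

≈ lat 42.1°, lon 57.7°

From cos δ = sin φ₁ sin φ₂ + cos φ₁ cos φ₂ cos Δλ, the central angle is δ ≈ 2.535 rad (145.2°). The total great-circle distance is δ·R ≈ 2.535 × 6371 ≈ 16150 km, so the target fraction is f = 12000/16150 ≈ 0.743.
Interpolate at f ≈ 0.743 with slerp weights a = sin((1−f)δ)/sin δ ≈ 1.063, b = sin(fδ)/sin δ ≈ 1.669.
p = a·p₁ + b·p₂ ≈ (0.397, 0.626, 0.671); φ = arcsin(p_z) ≈ 42.14°, λ = atan2(p_y, p_x) ≈ 57.66°.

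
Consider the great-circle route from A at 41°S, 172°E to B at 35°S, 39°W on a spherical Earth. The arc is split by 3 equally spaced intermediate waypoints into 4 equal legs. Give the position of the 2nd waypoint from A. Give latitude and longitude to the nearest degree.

≈ 71°S, 105°W

Convert each endpoint to a unit vector on the sphere (x = cos φ cos λ, y = cos φ sin λ, z = sin φ).
The central angle between the endpoints is δ = arccos(p₁·p₂) ≈ 1.725 rad (98.8°).
Interpolate at f = 2/4 with slerp weights a = sin((1−f)δ)/sin δ ≈ 0.769, b = sin(fδ)/sin δ ≈ 0.769.
p = a·p₁ + b·p₂ ≈ (-0.085, -0.315, -0.945); φ = arcsin(p_z) ≈ -70.93°, λ = atan2(p_y, p_x) ≈ -105.10°.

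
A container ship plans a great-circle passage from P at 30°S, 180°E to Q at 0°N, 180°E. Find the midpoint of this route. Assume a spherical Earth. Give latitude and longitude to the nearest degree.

≈ 15°S, 180°E

Convert each endpoint to a unit vector on the sphere (x = cos φ cos λ, y = cos φ sin λ, z = sin φ).
The central angle between the endpoints is δ = arccos(p₁·p₂) ≈ 0.524 rad (30.0°).
Interpolate at f = 1/2 with slerp weights a = sin((1−f)δ)/sin δ ≈ 0.518, b = sin(fδ)/sin δ ≈ 0.518.
p = a·p₁ + b·p₂ ≈ (-0.966, -0.000, -0.259); φ = arcsin(p_z) ≈ -15.00°, λ = atan2(p_y, p_x) ≈ -180.00°.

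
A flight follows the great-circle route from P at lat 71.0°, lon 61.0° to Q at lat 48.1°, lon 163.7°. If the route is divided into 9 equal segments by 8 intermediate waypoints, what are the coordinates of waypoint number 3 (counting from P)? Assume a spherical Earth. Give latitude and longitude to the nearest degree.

Convert each endpoint to a unit vector on the sphere (x = cos φ cos λ, y = cos φ sin λ, z = sin φ).
The central angle between the endpoints is δ = arccos(p₁·p₂) ≈ 0.855 rad (49.0°).
Interpolate at f = 3/9 with slerp weights a = sin((1−f)δ)/sin δ ≈ 0.715, b = sin(fδ)/sin δ ≈ 0.373.
p = a·p₁ + b·p₂ ≈ (-0.126, 0.273, 0.954); φ = arcsin(p_z) ≈ 72.48°, λ = atan2(p_y, p_x) ≈ 114.73°.

≈ lat 72°, lon 115°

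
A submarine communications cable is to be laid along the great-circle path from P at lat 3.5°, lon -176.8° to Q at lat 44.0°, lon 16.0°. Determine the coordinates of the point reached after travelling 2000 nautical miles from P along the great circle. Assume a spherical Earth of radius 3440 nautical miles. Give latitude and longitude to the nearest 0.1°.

≈ lat 35.9°, lon 174.9°

Convert each endpoint to a unit vector on the sphere (x = cos φ cos λ, y = cos φ sin λ, z = sin φ).
The central angle between the endpoints is δ = arccos(p₁·p₂) ≈ 2.289 rad (131.1°). The total great-circle distance is δ·R ≈ 2.289 × 3440 ≈ 7873 nmi, so the target fraction is f = 2000/7873 ≈ 0.254.
Interpolate at f ≈ 0.254 with slerp weights a = sin((1−f)δ)/sin δ ≈ 1.315, b = sin(fδ)/sin δ ≈ 0.729.
p = a·p₁ + b·p₂ ≈ (-0.807, 0.071, 0.587); φ = arcsin(p_z) ≈ 35.93°, λ = atan2(p_y, p_x) ≈ 174.95°.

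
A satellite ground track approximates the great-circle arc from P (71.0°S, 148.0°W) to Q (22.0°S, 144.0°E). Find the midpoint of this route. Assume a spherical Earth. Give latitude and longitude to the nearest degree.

Write both endpoints as unit vectors p₁, p₂ with components (cos φ cos λ, cos φ sin λ, sin φ).
The central angle between the endpoints is δ = arccos(p₁·p₂) ≈ 1.085 rad (62.1°).
Interpolate at f = 1/2 with slerp weights a = sin((1−f)δ)/sin δ ≈ 0.584, b = sin(fδ)/sin δ ≈ 0.584.
p = a·p₁ + b·p₂ ≈ (-0.599, 0.217, -0.771); φ = arcsin(p_z) ≈ -50.41°, λ = atan2(p_y, p_x) ≈ 160.05°.

≈ (50°S, 160°E)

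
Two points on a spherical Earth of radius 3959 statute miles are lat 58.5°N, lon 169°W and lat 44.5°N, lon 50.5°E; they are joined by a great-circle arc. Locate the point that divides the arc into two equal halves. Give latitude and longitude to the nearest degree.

≈ lat 74°N, lon 97°E

The haversine formula gives a central angle δ ≈ 1.256 rad (71.9°) between the endpoints.
Interpolate at f = 1/2 with slerp weights a = sin((1−f)δ)/sin δ ≈ 0.618, b = sin(fδ)/sin δ ≈ 0.618.
p = a·p₁ + b·p₂ ≈ (-0.037, 0.278, 0.960); φ = arcsin(p_z) ≈ 73.69°, λ = atan2(p_y, p_x) ≈ 97.49°.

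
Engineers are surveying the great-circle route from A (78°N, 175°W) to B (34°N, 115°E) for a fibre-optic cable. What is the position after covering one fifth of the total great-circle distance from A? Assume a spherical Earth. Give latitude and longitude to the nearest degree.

≈ (73°N, 148°E)

Convert each endpoint to a unit vector on the sphere (x = cos φ cos λ, y = cos φ sin λ, z = sin φ).
The central angle between the endpoints is δ = arccos(p₁·p₂) ≈ 0.920 rad (52.7°).
Interpolate at f = 1/5 with slerp weights a = sin((1−f)δ)/sin δ ≈ 0.844, b = sin(fδ)/sin δ ≈ 0.230.
p = a·p₁ + b·p₂ ≈ (-0.255, 0.157, 0.954); φ = arcsin(p_z) ≈ 72.54°, λ = atan2(p_y, p_x) ≈ 148.33°.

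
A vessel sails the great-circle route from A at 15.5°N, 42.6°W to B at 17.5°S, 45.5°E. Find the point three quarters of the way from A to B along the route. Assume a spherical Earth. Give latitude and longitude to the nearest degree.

Write both endpoints as unit vectors p₁, p₂ with components (cos φ cos λ, cos φ sin λ, sin φ).
The central angle between the endpoints is δ = arccos(p₁·p₂) ≈ 1.621 rad (92.9°).
Interpolate at f = 3/4 with slerp weights a = sin((1−f)δ)/sin δ ≈ 0.395, b = sin(fδ)/sin δ ≈ 0.939.
p = a·p₁ + b·p₂ ≈ (0.907, 0.381, -0.177); φ = arcsin(p_z) ≈ -10.18°, λ = atan2(p_y, p_x) ≈ 22.78°.

≈ 10°S, 23°E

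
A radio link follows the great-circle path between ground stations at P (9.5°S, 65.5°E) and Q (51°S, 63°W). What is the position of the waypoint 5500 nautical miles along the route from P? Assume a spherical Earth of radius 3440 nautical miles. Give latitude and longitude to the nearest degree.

≈ (58°S, 43°W)

From cos δ = sin φ₁ sin φ₂ + cos φ₁ cos φ₂ cos Δλ, the central angle is δ ≈ 1.832 rad (105.0°). The total great-circle distance is δ·R ≈ 1.832 × 3440 ≈ 6302 nmi, so the target fraction is f = 5500/6302 ≈ 0.873.
Interpolate at f ≈ 0.873 with slerp weights a = sin((1−f)δ)/sin δ ≈ 0.239, b = sin(fδ)/sin δ ≈ 1.035.
p = a·p₁ + b·p₂ ≈ (0.393, -0.366, -0.844); φ = arcsin(p_z) ≈ -57.52°, λ = atan2(p_y, p_x) ≈ -42.91°.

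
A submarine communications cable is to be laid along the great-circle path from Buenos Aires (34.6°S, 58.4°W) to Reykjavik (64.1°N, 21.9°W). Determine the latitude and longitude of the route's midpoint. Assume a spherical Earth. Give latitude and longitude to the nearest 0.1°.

Write both endpoints as unit vectors p₁, p₂ with components (cos φ cos λ, cos φ sin λ, sin φ).
The central angle between the endpoints is δ = arccos(p₁·p₂) ≈ 1.794 rad (102.8°).
Interpolate at f = 1/2 with slerp weights a = sin((1−f)δ)/sin δ ≈ 0.802, b = sin(fδ)/sin δ ≈ 0.802.
p = a·p₁ + b·p₂ ≈ (0.671, -0.693, 0.266); φ = arcsin(p_z) ≈ 15.42°, λ = atan2(p_y, p_x) ≈ -45.92°.

≈ (15.4°N, 45.9°W)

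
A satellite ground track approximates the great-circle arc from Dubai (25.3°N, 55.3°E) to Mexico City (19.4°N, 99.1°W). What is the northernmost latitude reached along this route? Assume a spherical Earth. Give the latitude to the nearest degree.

≈ 62°N

The great circle lies in the plane with unit normal n̂ = (p₁ × p₂)/|p₁ × p₂|.
Here n̂_z ≈ -0.473; the vertex latitude is φ_max = arccos|n̂_z| ≈ 61.8°.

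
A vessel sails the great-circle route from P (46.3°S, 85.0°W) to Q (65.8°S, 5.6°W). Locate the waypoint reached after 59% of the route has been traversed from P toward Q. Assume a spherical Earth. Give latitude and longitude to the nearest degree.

≈ (64°S, 49°W)

Write both endpoints as unit vectors p₁, p₂ with components (cos φ cos λ, cos φ sin λ, sin φ).
The central angle between the endpoints is δ = arccos(p₁·p₂) ≈ 0.779 rad (44.6°).
Interpolate at f = 0.59 with slerp weights a = sin((1−f)δ)/sin δ ≈ 0.447, b = sin(fδ)/sin δ ≈ 0.631.
p = a·p₁ + b·p₂ ≈ (0.285, -0.333, -0.899); φ = arcsin(p_z) ≈ -64.03°, λ = atan2(p_y, p_x) ≈ -49.48°.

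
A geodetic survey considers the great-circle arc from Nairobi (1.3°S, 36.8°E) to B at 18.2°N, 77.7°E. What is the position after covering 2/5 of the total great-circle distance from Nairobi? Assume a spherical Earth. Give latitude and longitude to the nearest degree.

≈ 7°N, 53°E

Convert each endpoint to a unit vector on the sphere (x = cos φ cos λ, y = cos φ sin λ, z = sin φ).
The central angle between the endpoints is δ = arccos(p₁·p₂) ≈ 0.780 rad (44.7°).
Interpolate at f = 2/5 with slerp weights a = sin((1−f)δ)/sin δ ≈ 0.641, b = sin(fδ)/sin δ ≈ 0.436.
p = a·p₁ + b·p₂ ≈ (0.602, 0.789, 0.122); φ = arcsin(p_z) ≈ 6.99°, λ = atan2(p_y, p_x) ≈ 52.67°.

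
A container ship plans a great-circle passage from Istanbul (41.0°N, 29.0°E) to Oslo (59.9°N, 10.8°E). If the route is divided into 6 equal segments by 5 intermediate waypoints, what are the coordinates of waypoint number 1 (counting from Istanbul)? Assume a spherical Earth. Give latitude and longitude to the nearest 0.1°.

≈ 44.3°N, 26.9°E

From cos δ = sin φ₁ sin φ₂ + cos φ₁ cos φ₂ cos Δλ, the central angle is δ ≈ 0.384 rad (22.0°).
Interpolate at f = 1/6 with slerp weights a = sin((1−f)δ)/sin δ ≈ 0.840, b = sin(fδ)/sin δ ≈ 0.171.
p = a·p₁ + b·p₂ ≈ (0.638, 0.323, 0.699); φ = arcsin(p_z) ≈ 44.31°, λ = atan2(p_y, p_x) ≈ 26.86°.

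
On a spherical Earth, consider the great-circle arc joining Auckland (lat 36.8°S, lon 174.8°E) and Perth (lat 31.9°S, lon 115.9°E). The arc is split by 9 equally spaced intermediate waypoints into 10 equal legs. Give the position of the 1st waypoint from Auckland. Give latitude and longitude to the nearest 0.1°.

Convert each endpoint to a unit vector on the sphere (x = cos φ cos λ, y = cos φ sin λ, z = sin φ).
The central angle between the endpoints is δ = arccos(p₁·p₂) ≈ 0.840 rad (48.1°).
Interpolate at f = 1/10 with slerp weights a = sin((1−f)δ)/sin δ ≈ 0.921, b = sin(fδ)/sin δ ≈ 0.113.
p = a·p₁ + b·p₂ ≈ (-0.776, 0.153, -0.611); φ = arcsin(p_z) ≈ -37.69°, λ = atan2(p_y, p_x) ≈ 168.86°.

≈ lat 37.7°S, lon 168.9°E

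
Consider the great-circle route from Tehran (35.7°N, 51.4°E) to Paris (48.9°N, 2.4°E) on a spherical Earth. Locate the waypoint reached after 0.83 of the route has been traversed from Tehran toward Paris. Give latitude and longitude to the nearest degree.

Write both endpoints as unit vectors p₁, p₂ with components (cos φ cos λ, cos φ sin λ, sin φ).
The central angle between the endpoints is δ = arccos(p₁·p₂) ≈ 0.660 rad (37.8°).
Interpolate at f = 0.83 with slerp weights a = sin((1−f)δ)/sin δ ≈ 0.183, b = sin(fδ)/sin δ ≈ 0.849.
p = a·p₁ + b·p₂ ≈ (0.650, 0.139, 0.747); φ = arcsin(p_z) ≈ 48.30°, λ = atan2(p_y, p_x) ≈ 12.09°.

≈ 48°N, 12°E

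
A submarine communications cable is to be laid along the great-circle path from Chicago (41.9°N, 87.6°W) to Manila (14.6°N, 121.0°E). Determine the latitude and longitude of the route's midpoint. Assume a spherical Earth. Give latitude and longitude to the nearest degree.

≈ (63°N, 170°E)

Convert each endpoint to a unit vector on the sphere (x = cos φ cos λ, y = cos φ sin λ, z = sin φ).
The central angle between the endpoints is δ = arccos(p₁·p₂) ≈ 2.053 rad (117.6°).
Interpolate at f = 1/2 with slerp weights a = sin((1−f)δ)/sin δ ≈ 0.966, b = sin(fδ)/sin δ ≈ 0.966.
p = a·p₁ + b·p₂ ≈ (-0.451, 0.083, 0.889); φ = arcsin(p_z) ≈ 62.69°, λ = atan2(p_y, p_x) ≈ 169.59°.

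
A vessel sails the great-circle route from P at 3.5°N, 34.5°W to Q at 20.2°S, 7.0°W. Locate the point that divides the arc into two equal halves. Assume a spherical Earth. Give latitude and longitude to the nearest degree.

≈ 9°S, 21°W

From cos δ = sin φ₁ sin φ₂ + cos φ₁ cos φ₂ cos Δλ, the central angle is δ ≈ 0.627 rad (35.9°).
Interpolate at f = 1/2 with slerp weights a = sin((1−f)δ)/sin δ ≈ 0.526, b = sin(fδ)/sin δ ≈ 0.526.
p = a·p₁ + b·p₂ ≈ (0.922, -0.357, -0.149); φ = arcsin(p_z) ≈ -8.59°, λ = atan2(p_y, p_x) ≈ -21.18°.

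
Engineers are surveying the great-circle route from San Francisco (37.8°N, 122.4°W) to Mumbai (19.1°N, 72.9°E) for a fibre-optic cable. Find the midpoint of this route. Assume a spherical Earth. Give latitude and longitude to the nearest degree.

≈ 74°N, 122°E

Convert each endpoint to a unit vector on the sphere (x = cos φ cos λ, y = cos φ sin λ, z = sin φ).
The central angle between the endpoints is δ = arccos(p₁·p₂) ≈ 2.117 rad (121.3°).
Interpolate at f = 1/2 with slerp weights a = sin((1−f)δ)/sin δ ≈ 1.020, b = sin(fδ)/sin δ ≈ 1.020.
p = a·p₁ + b·p₂ ≈ (-0.148, 0.241, 0.959); φ = arcsin(p_z) ≈ 73.57°, λ = atan2(p_y, p_x) ≈ 121.66°.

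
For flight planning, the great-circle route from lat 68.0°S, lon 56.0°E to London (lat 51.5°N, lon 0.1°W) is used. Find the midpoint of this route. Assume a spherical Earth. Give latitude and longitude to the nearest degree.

Write both endpoints as unit vectors p₁, p₂ with components (cos φ cos λ, cos φ sin λ, sin φ).
The central angle between the endpoints is δ = arccos(p₁·p₂) ≈ 2.209 rad (126.6°).
Interpolate at f = 1/2 with slerp weights a = sin((1−f)δ)/sin δ ≈ 1.112, b = sin(fδ)/sin δ ≈ 1.112.
p = a·p₁ + b·p₂ ≈ (0.925, 0.344, -0.161); φ = arcsin(p_z) ≈ -9.25°, λ = atan2(p_y, p_x) ≈ 20.40°.

≈ lat 9°S, lon 20°E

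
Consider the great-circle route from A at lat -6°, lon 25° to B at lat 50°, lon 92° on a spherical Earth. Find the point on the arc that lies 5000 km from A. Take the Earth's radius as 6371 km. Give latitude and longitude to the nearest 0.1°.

The haversine formula gives a central angle δ ≈ 1.400 rad (80.2°) between the endpoints. The total great-circle distance is δ·R ≈ 1.400 × 6371 ≈ 8921 km, so the target fraction is f = 5000/8921 ≈ 0.560.
Interpolate at f ≈ 0.560 with slerp weights a = sin((1−f)δ)/sin δ ≈ 0.586, b = sin(fδ)/sin δ ≈ 0.717.
p = a·p₁ + b·p₂ ≈ (0.512, 0.707, 0.488); φ = arcsin(p_z) ≈ 29.21°, λ = atan2(p_y, p_x) ≈ 54.09°.

≈ lat 29.2°, lon 54.1°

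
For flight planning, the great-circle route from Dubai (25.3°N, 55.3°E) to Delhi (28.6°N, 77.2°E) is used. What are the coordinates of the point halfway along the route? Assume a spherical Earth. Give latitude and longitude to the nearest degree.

Convert each endpoint to a unit vector on the sphere (x = cos φ cos λ, y = cos φ sin λ, z = sin φ).
The central angle between the endpoints is δ = arccos(p₁·p₂) ≈ 0.345 rad (19.8°).
Interpolate at f = 1/2 with slerp weights a = sin((1−f)δ)/sin δ ≈ 0.508, b = sin(fδ)/sin δ ≈ 0.508.
p = a·p₁ + b·p₂ ≈ (0.360, 0.812, 0.460); φ = arcsin(p_z) ≈ 27.38°, λ = atan2(p_y, p_x) ≈ 66.09°.

≈ 27°N, 66°E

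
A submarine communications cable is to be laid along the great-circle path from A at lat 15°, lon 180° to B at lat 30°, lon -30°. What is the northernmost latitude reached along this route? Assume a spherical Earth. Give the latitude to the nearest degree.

≈ 59°

The great circle lies in the plane with unit normal n̂ = (p₁ × p₂)/|p₁ × p₂|.
Here n̂_z ≈ +0.520; the vertex latitude is φ_max = arccos|n̂_z| ≈ 58.6°.
Check via Clairaut: cos φ_max = |cos φ₁| · sin C = cos(15.0°)·sin(32.6°) ≈ 0.520, again giving ≈ 58.6°.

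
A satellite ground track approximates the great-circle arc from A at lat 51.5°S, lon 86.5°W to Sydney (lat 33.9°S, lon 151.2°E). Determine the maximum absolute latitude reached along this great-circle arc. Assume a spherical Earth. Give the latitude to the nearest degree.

≈ 64°S

The great circle lies in the plane with unit normal n̂ = (p₁ × p₂)/|p₁ × p₂|.
Here n̂_z ≈ -0.442; the vertex latitude is φ_max = arccos|n̂_z| ≈ 63.7°.
Check via Clairaut: cos φ_max = |cos φ₁| · sin C = cos(51.5°)·sin(134.7°) ≈ 0.442, again giving ≈ 63.7°.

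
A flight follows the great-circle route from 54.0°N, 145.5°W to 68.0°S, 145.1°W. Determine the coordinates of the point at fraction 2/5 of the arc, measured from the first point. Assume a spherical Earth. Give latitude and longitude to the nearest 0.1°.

The haversine formula gives a central angle δ ≈ 2.129 rad (122.0°) between the endpoints.
Interpolate at f = 2/5 with slerp weights a = sin((1−f)δ)/sin δ ≈ 1.129, b = sin(fδ)/sin δ ≈ 0.887.
p = a·p₁ + b·p₂ ≈ (-0.819, -0.566, 0.091); φ = arcsin(p_z) ≈ 5.20°, λ = atan2(p_y, p_x) ≈ -145.37°.

≈ 5.2°N, 145.4°W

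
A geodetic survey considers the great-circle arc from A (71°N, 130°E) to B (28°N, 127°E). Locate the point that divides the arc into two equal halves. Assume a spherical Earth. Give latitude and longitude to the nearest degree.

≈ (50°N, 128°E)

Convert each endpoint to a unit vector on the sphere (x = cos φ cos λ, y = cos φ sin λ, z = sin φ).
The central angle between the endpoints is δ = arccos(p₁·p₂) ≈ 0.751 rad (43.0°).
Interpolate at f = 1/2 with slerp weights a = sin((1−f)δ)/sin δ ≈ 0.537, b = sin(fδ)/sin δ ≈ 0.537.
p = a·p₁ + b·p₂ ≈ (-0.398, 0.513, 0.760); φ = arcsin(p_z) ≈ 49.51°, λ = atan2(p_y, p_x) ≈ 127.81°.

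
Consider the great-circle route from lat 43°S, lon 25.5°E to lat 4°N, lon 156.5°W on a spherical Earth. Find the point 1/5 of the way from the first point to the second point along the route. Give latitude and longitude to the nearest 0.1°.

From cos δ = sin φ₁ sin φ₂ + cos φ₁ cos φ₂ cos Δλ, the central angle is δ ≈ 2.460 rad (141.0°).
Interpolate at f = 1/5 with slerp weights a = sin((1−f)δ)/sin δ ≈ 1.464, b = sin(fδ)/sin δ ≈ 0.750.
p = a·p₁ + b·p₂ ≈ (0.280, 0.163, -0.946); φ = arcsin(p_z) ≈ -71.10°, λ = atan2(p_y, p_x) ≈ 30.12°.

≈ lat 71.1°S, lon 30.1°E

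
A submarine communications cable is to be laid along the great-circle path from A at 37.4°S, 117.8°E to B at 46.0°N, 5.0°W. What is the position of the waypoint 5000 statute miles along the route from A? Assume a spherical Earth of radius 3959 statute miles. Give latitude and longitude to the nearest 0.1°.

≈ 11.5°N, 60.8°E

Convert each endpoint to a unit vector on the sphere (x = cos φ cos λ, y = cos φ sin λ, z = sin φ).
The central angle between the endpoints is δ = arccos(p₁·p₂) ≈ 2.398 rad (137.4°). The total great-circle distance is δ·R ≈ 2.398 × 3959 ≈ 9493 mi, so the target fraction is f = 5000/9493 ≈ 0.527.
Interpolate at f ≈ 0.527 with slerp weights a = sin((1−f)δ)/sin δ ≈ 1.339, b = sin(fδ)/sin δ ≈ 1.407.
p = a·p₁ + b·p₂ ≈ (0.478, 0.855, 0.199); φ = arcsin(p_z) ≈ 11.50°, λ = atan2(p_y, p_x) ≈ 60.81°.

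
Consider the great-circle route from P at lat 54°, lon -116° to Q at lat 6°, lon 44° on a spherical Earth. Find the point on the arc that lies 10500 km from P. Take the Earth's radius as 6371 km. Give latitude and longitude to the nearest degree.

Write both endpoints as unit vectors p₁, p₂ with components (cos φ cos λ, cos φ sin λ, sin φ).
The central angle between the endpoints is δ = arccos(p₁·p₂) ≈ 2.054 rad (117.7°). The total great-circle distance is δ·R ≈ 2.054 × 6371 ≈ 13087 km, so the target fraction is f = 10500/13087 ≈ 0.802.
Interpolate at f ≈ 0.802 with slerp weights a = sin((1−f)δ)/sin δ ≈ 0.446, b = sin(fδ)/sin δ ≈ 1.126.
p = a·p₁ + b·p₂ ≈ (0.691, 0.542, 0.479); φ = arcsin(p_z) ≈ 28.59°, λ = atan2(p_y, p_x) ≈ 38.14°.

≈ lat 29°, lon 38°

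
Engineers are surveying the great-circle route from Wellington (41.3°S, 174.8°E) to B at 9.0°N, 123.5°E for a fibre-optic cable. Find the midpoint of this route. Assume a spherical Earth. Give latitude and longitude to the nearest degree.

≈ 18°S, 145°E

From cos δ = sin φ₁ sin φ₂ + cos φ₁ cos φ₂ cos Δλ, the central angle is δ ≈ 1.202 rad (68.9°).
Interpolate at f = 1/2 with slerp weights a = sin((1−f)δ)/sin δ ≈ 0.606, b = sin(fδ)/sin δ ≈ 0.606.
p = a·p₁ + b·p₂ ≈ (-0.784, 0.541, -0.305); φ = arcsin(p_z) ≈ -17.77°, λ = atan2(p_y, p_x) ≈ 145.41°.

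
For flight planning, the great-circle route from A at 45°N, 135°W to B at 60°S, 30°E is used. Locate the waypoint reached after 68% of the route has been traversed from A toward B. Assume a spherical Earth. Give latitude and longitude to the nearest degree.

Write both endpoints as unit vectors p₁, p₂ with components (cos φ cos λ, cos φ sin λ, sin φ).
The central angle between the endpoints is δ = arccos(p₁·p₂) ≈ 2.837 rad (162.5°).
Interpolate at f = 0.68 with slerp weights a = sin((1−f)δ)/sin δ ≈ 2.625, b = sin(fδ)/sin δ ≈ 3.120.
p = a·p₁ + b·p₂ ≈ (0.038, -0.533, -0.845); φ = arcsin(p_z) ≈ -57.72°, λ = atan2(p_y, p_x) ≈ -85.90°.

≈ 58°S, 86°W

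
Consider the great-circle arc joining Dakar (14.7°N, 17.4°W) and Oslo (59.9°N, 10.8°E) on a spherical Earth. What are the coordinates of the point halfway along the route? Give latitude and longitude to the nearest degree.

≈ 38°N, 8°W

Write both endpoints as unit vectors p₁, p₂ with components (cos φ cos λ, cos φ sin λ, sin φ).
The central angle between the endpoints is δ = arccos(p₁·p₂) ≈ 0.867 rad (49.7°).
Interpolate at f = 1/2 with slerp weights a = sin((1−f)δ)/sin δ ≈ 0.551, b = sin(fδ)/sin δ ≈ 0.551.
p = a·p₁ + b·p₂ ≈ (0.780, -0.108, 0.616); φ = arcsin(p_z) ≈ 38.06°, λ = atan2(p_y, p_x) ≈ -7.85°.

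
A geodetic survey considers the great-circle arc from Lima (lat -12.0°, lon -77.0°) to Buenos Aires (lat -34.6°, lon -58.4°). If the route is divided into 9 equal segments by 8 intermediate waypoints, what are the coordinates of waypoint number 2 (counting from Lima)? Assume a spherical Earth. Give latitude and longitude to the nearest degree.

Convert each endpoint to a unit vector on the sphere (x = cos φ cos λ, y = cos φ sin λ, z = sin φ).
The central angle between the endpoints is δ = arccos(p₁·p₂) ≈ 0.492 rad (28.2°).
Interpolate at f = 2/9 with slerp weights a = sin((1−f)δ)/sin δ ≈ 0.790, b = sin(fδ)/sin δ ≈ 0.231.
p = a·p₁ + b·p₂ ≈ (0.274, -0.915, -0.296); φ = arcsin(p_z) ≈ -17.19°, λ = atan2(p_y, p_x) ≈ -73.36°.

≈ lat -17°, lon -73°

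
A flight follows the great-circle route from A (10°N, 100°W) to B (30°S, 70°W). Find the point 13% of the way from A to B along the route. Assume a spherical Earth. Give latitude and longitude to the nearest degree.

≈ (5°N, 96°W)

From cos δ = sin φ₁ sin φ₂ + cos φ₁ cos φ₂ cos Δλ, the central angle is δ ≈ 0.861 rad (49.3°).
Interpolate at f = 0.13 with slerp weights a = sin((1−f)δ)/sin δ ≈ 0.898, b = sin(fδ)/sin δ ≈ 0.147.
p = a·p₁ + b·p₂ ≈ (-0.110, -0.991, 0.082); φ = arcsin(p_z) ≈ 4.72°, λ = atan2(p_y, p_x) ≈ -96.33°.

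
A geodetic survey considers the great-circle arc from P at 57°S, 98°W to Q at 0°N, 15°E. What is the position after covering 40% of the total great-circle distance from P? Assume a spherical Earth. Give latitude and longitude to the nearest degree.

≈ 49°S, 28°W

From cos δ = sin φ₁ sin φ₂ + cos φ₁ cos φ₂ cos Δλ, the central angle is δ ≈ 1.785 rad (102.3°).
Interpolate at f = 0.40 with slerp weights a = sin((1−f)δ)/sin δ ≈ 0.898, b = sin(fδ)/sin δ ≈ 0.670.
p = a·p₁ + b·p₂ ≈ (0.579, -0.311, -0.753); φ = arcsin(p_z) ≈ -48.89°, λ = atan2(p_y, p_x) ≈ -28.23°.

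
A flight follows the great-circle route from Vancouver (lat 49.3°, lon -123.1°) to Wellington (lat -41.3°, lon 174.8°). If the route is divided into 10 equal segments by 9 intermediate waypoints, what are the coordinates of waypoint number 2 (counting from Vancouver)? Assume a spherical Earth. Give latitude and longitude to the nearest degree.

≈ lat 32°, lon -140°

Convert each endpoint to a unit vector on the sphere (x = cos φ cos λ, y = cos φ sin λ, z = sin φ).
The central angle between the endpoints is δ = arccos(p₁·p₂) ≈ 1.845 rad (105.7°).
Interpolate at f = 2/10 with slerp weights a = sin((1−f)δ)/sin δ ≈ 1.034, b = sin(fδ)/sin δ ≈ 0.375.
p = a·p₁ + b·p₂ ≈ (-0.649, -0.539, 0.537); φ = arcsin(p_z) ≈ 32.46°, λ = atan2(p_y, p_x) ≈ -140.25°.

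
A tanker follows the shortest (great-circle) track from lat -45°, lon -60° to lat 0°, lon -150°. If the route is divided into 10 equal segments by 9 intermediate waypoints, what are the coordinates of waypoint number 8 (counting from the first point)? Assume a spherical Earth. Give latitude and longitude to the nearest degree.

≈ lat -13°, lon -137°

From cos δ = sin φ₁ sin φ₂ + cos φ₁ cos φ₂ cos Δλ, the central angle is δ ≈ 1.571 rad (90.0°).
Interpolate at f = 8/10 with slerp weights a = sin((1−f)δ)/sin δ ≈ 0.309, b = sin(fδ)/sin δ ≈ 0.951.
p = a·p₁ + b·p₂ ≈ (-0.714, -0.665, -0.219); φ = arcsin(p_z) ≈ -12.62°, λ = atan2(p_y, p_x) ≈ -137.06°.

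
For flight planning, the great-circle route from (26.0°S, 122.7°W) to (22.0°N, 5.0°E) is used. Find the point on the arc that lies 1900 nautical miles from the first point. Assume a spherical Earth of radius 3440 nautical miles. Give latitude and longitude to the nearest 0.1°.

Write both endpoints as unit vectors p₁, p₂ with components (cos φ cos λ, cos φ sin λ, sin φ).
The central angle between the endpoints is δ = arccos(p₁·p₂) ≈ 2.310 rad (132.4°). The total great-circle distance is δ·R ≈ 2.310 × 3440 ≈ 7947 nmi, so the target fraction is f = 1900/7947 ≈ 0.239.
Interpolate at f ≈ 0.239 with slerp weights a = sin((1−f)δ)/sin δ ≈ 1.330, b = sin(fδ)/sin δ ≈ 0.710.
p = a·p₁ + b·p₂ ≈ (0.010, -0.948, -0.317); φ = arcsin(p_z) ≈ -18.48°, λ = atan2(p_y, p_x) ≈ -89.39°.

≈ (18.5°S, 89.4°W)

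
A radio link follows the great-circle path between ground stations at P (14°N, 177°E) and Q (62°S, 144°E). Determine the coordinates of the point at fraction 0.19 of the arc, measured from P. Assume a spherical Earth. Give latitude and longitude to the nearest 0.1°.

≈ (0.8°S, 173.1°E)

Write both endpoints as unit vectors p₁, p₂ with components (cos φ cos λ, cos φ sin λ, sin φ).
The central angle between the endpoints is δ = arccos(p₁·p₂) ≈ 1.402 rad (80.3°).
Interpolate at f = 0.19 with slerp weights a = sin((1−f)δ)/sin δ ≈ 0.920, b = sin(fδ)/sin δ ≈ 0.267.
p = a·p₁ + b·p₂ ≈ (-0.993, 0.120, -0.013); φ = arcsin(p_z) ≈ -0.76°, λ = atan2(p_y, p_x) ≈ 173.09°.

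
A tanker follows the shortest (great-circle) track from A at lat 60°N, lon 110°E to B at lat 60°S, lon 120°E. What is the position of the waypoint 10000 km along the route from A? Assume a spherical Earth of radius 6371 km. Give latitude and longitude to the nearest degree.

Convert each endpoint to a unit vector on the sphere (x = cos φ cos λ, y = cos φ sin λ, z = sin φ).
The central angle between the endpoints is δ = arccos(p₁·p₂) ≈ 2.099 rad (120.3°). The total great-circle distance is δ·R ≈ 2.099 × 6371 ≈ 13371 km, so the target fraction is f = 10000/13371 ≈ 0.748.
Interpolate at f ≈ 0.748 with slerp weights a = sin((1−f)δ)/sin δ ≈ 0.584, b = sin(fδ)/sin δ ≈ 1.158.
p = a·p₁ + b·p₂ ≈ (-0.389, 0.776, -0.496); φ = arcsin(p_z) ≈ -29.76°, λ = atan2(p_y, p_x) ≈ 116.65°.

≈ lat 30°S, lon 117°E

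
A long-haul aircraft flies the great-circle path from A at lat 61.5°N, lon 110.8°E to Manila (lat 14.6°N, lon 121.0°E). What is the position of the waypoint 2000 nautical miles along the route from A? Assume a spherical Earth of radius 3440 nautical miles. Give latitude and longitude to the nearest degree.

≈ lat 29°N, lon 119°E

Convert each endpoint to a unit vector on the sphere (x = cos φ cos λ, y = cos φ sin λ, z = sin φ).
The central angle between the endpoints is δ = arccos(p₁·p₂) ≈ 0.829 rad (47.5°). The total great-circle distance is δ·R ≈ 0.829 × 3440 ≈ 2850 nmi, so the target fraction is f = 2000/2850 ≈ 0.702.
Interpolate at f ≈ 0.702 with slerp weights a = sin((1−f)δ)/sin δ ≈ 0.332, b = sin(fδ)/sin δ ≈ 0.745.
p = a·p₁ + b·p₂ ≈ (-0.428, 0.766, 0.480); φ = arcsin(p_z) ≈ 28.66°, λ = atan2(p_y, p_x) ≈ 119.17°.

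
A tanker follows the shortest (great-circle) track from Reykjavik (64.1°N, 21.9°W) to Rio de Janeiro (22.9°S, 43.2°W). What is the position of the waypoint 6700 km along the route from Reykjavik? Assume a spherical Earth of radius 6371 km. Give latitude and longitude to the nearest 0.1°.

≈ (5.1°N, 38.9°W)

Write both endpoints as unit vectors p₁, p₂ with components (cos φ cos λ, cos φ sin λ, sin φ).
The central angle between the endpoints is δ = arccos(p₁·p₂) ≈ 1.546 rad (88.6°). The total great-circle distance is δ·R ≈ 1.546 × 6371 ≈ 9849 km, so the target fraction is f = 6700/9849 ≈ 0.680.
Interpolate at f ≈ 0.680 with slerp weights a = sin((1−f)δ)/sin δ ≈ 0.475, b = sin(fδ)/sin δ ≈ 0.869.
p = a·p₁ + b·p₂ ≈ (0.776, -0.625, 0.089); φ = arcsin(p_z) ≈ 5.10°, λ = atan2(p_y, p_x) ≈ -38.86°.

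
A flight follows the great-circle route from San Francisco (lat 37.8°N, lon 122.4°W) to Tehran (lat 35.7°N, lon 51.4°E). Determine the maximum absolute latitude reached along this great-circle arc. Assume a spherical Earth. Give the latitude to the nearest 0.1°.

≈ 85.9°N

The great circle lies in the plane with unit normal n̂ = (p₁ × p₂)/|p₁ × p₂|.
Here n̂_z ≈ +0.072; the vertex latitude is φ_max = arccos|n̂_z| ≈ 85.9°.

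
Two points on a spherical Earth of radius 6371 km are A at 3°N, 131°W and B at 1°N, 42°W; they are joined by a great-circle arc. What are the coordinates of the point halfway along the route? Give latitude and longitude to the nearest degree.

≈ 3°N, 86°W

Write both endpoints as unit vectors p₁, p₂ with components (cos φ cos λ, cos φ sin λ, sin φ).
The central angle between the endpoints is δ = arccos(p₁·p₂) ≈ 1.552 rad (88.9°).
Interpolate at f = 1/2 with slerp weights a = sin((1−f)δ)/sin δ ≈ 0.701, b = sin(fδ)/sin δ ≈ 0.701.
p = a·p₁ + b·p₂ ≈ (0.062, -0.997, 0.049); φ = arcsin(p_z) ≈ 2.80°, λ = atan2(p_y, p_x) ≈ -86.47°.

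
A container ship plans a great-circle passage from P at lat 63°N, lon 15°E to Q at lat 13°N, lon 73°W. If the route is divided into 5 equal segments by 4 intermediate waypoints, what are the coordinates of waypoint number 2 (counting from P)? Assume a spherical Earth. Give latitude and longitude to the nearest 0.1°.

Write both endpoints as unit vectors p₁, p₂ with components (cos φ cos λ, cos φ sin λ, sin φ).
The central angle between the endpoints is δ = arccos(p₁·p₂) ≈ 1.353 rad (77.5°).
Interpolate at f = 2/5 with slerp weights a = sin((1−f)δ)/sin δ ≈ 0.743, b = sin(fδ)/sin δ ≈ 0.528.
p = a·p₁ + b·p₂ ≈ (0.476, -0.404, 0.781); φ = arcsin(p_z) ≈ 51.34°, λ = atan2(p_y, p_x) ≈ -40.34°.

≈ lat 51.3°N, lon 40.3°W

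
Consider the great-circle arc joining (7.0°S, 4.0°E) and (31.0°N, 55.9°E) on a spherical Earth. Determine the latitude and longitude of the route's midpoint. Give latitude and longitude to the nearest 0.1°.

Write both endpoints as unit vectors p₁, p₂ with components (cos φ cos λ, cos φ sin λ, sin φ).
The central angle between the endpoints is δ = arccos(p₁·p₂) ≈ 1.090 rad (62.5°).
Interpolate at f = 1/2 with slerp weights a = sin((1−f)δ)/sin δ ≈ 0.585, b = sin(fδ)/sin δ ≈ 0.585.
p = a·p₁ + b·p₂ ≈ (0.860, 0.456, 0.230); φ = arcsin(p_z) ≈ 13.29°, λ = atan2(p_y, p_x) ≈ 27.91°.

≈ (13.3°N, 27.9°E)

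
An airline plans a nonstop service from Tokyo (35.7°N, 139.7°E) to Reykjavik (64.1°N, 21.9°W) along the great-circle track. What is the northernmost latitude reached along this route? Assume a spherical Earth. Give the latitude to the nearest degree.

The great circle lies in the plane with unit normal n̂ = (p₁ × p₂)/|p₁ × p₂|.
Here n̂_z ≈ -0.114; the vertex latitude is φ_max = arccos|n̂_z| ≈ 83.5°.

≈ 83°N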